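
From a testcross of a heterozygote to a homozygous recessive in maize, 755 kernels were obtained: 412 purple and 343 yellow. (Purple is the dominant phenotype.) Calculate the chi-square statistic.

6.306

A testcross of a heterozygote (Aa × aa) gives a 1:1 phenotypic ratio.
Under the 1:1 hypothesis (Σ ratio = 2, N = 755):
  purple: 755 × 1/2 = 377.5
  yellow: 755 × 1/2 = 377.5
χ² = Σ (O − E)² / E
  purple: (412 − 377.5)² / 377.5 = 3.1530
  yellow: (343 − 377.5)² / 377.5 = 3.1530
χ² = 3.1530 + 3.1530 = 6.306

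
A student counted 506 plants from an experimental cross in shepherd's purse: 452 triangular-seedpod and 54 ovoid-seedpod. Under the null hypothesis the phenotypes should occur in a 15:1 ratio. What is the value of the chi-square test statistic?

16.886

Expected counts for N = 506 under a 15:1 ratio (total parts = 16):
  triangular-seedpod: 506 × 15/16 = 474.375
  ovoid-seedpod: 506 × 1/16 = 31.625
χ² = Σ (O − E)² / E
  triangular-seedpod: (452 − 474.375)² / 474.375 = 1.0554
  ovoid-seedpod: (54 − 31.625)² / 31.625 = 15.8305
χ² = 1.0554 + 15.8305 = 16.8859 ≈ 16.886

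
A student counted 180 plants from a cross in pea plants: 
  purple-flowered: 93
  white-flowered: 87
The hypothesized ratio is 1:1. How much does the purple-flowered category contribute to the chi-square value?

0.100

Expected counts for N = 180 under a 1:1 ratio (total parts = 2):
  purple-flowered: 180 × 1/2 = 90
  white-flowered: 180 × 1/2 = 90
Contribution of purple-flowered: (93 − 90)² / 90 = 0.1000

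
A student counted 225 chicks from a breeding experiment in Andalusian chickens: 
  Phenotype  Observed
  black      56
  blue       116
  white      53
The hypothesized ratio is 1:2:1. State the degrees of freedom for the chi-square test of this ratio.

A goodness-of-fit test with 3 phenotype classes has df = 3 − 1 = 2.

2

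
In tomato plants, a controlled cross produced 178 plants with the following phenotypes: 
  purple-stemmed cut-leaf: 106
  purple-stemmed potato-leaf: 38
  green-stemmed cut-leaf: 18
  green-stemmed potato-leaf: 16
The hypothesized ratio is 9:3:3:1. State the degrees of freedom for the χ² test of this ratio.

A goodness-of-fit test with 4 phenotype classes has df = 4 − 1 = 3.

3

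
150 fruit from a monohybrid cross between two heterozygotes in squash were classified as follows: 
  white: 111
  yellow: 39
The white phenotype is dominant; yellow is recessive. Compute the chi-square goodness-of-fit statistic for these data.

0.080

For a monohybrid cross between heterozygotes with complete dominance, the expected phenotypic ratio is 3:1.
Expected counts for N = 150 under a 3:1 ratio (total parts = 4):
  white: 150 × 3/4 = 112.5
  yellow: 150 × 1/4 = 37.5
χ² = Σ (O − E)² / E
  white: (111 − 112.5)² / 112.5 = 0.0200
  yellow: (39 − 37.5)² / 37.5 = 0.0600
χ² = 0.0200 + 0.0600 = 0.080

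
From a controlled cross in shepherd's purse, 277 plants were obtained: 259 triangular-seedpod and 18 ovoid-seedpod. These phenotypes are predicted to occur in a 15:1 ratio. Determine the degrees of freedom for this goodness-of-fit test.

1

A goodness-of-fit test with 2 phenotype classes has df = 2 − 1 = 1.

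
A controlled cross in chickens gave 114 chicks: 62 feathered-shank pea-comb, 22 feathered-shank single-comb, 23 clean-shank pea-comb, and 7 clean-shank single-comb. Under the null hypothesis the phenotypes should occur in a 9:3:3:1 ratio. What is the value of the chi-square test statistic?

0.214

Expected counts for N = 114 under a 9:3:3:1 ratio (total parts = 16):
  feathered-shank pea-comb: 114 × 9/16 = 64.125
  feathered-shank single-comb: 114 × 3/16 = 21.375
  clean-shank pea-comb: 114 × 3/16 = 21.375
  clean-shank single-comb: 114 × 1/16 = 7.125
χ² = Σ (O − E)² / E
  feathered-shank pea-comb: (62 − 64.125)² / 64.125 = 0.0704
  feathered-shank single-comb: (22 − 21.375)² / 21.375 = 0.0183
  clean-shank pea-comb: (23 − 21.375)² / 21.375 = 0.1235
  clean-shank single-comb: (7 − 7.125)² / 7.125 = 0.0022
χ² = 0.0704 + 0.0183 + 0.1235 + 0.0022 = 0.2144 ≈ 0.214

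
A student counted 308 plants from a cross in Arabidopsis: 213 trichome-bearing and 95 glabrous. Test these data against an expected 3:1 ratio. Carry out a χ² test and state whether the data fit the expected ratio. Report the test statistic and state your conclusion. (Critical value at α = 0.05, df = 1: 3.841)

Under the 3:1 hypothesis (Σ ratio = 4, N = 308):
  trichome-bearing: 308 × 3/4 = 231
  glabrous: 308 × 1/4 = 77
χ² = Σ (O − E)² / E
  trichome-bearing: (213 − 231)² / 231 = 1.4026
  glabrous: (95 − 77)² / 77 = 4.2078
χ² = 1.4026 + 4.2078 = 5.6104 ≈ 5.610
Degrees of freedom = 2 − 1 = 1; critical value at α = 0.05 is 3.841.
Since 5.610 > 3.841, we reject the null hypothesis — the data do not fit the 3:1 ratio.

5.610; not consistent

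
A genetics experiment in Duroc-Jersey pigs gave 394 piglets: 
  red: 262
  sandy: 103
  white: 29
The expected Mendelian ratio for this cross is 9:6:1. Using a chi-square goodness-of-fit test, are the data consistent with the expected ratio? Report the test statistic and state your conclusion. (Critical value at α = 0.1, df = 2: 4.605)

21.686; not consistent

Under the 9:6:1 hypothesis (Σ ratio = 16, N = 394):
  red: 394 × 9/16 = 221.625
  sandy: 394 × 6/16 = 147.75
  white: 394 × 1/16 = 24.625
χ² = Σ (O − E)² / E
  red: (262 − 221.625)² / 221.625 = 7.3554
  sandy: (103 − 147.75)² / 147.75 = 13.5537
  white: (29 − 24.625)² / 24.625 = 0.7773
χ² = 7.3554 + 13.5537 + 0.7773 = 21.6864 ≈ 21.686
Degrees of freedom = 3 − 1 = 2; critical value at α = 0.1 is 4.605.
Since 21.686 > 4.605, we reject the null hypothesis — the data do not fit the 9:6:1 ratio.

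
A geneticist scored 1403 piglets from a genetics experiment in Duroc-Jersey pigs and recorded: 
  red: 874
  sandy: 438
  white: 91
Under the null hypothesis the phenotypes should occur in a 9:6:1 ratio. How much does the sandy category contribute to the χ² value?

14.761

The 9:6:1 ratio has 16 parts, so with N = 1403 the expected counts are:
  red: 1403 × 9/16 = 789.1875
  sandy: 1403 × 6/16 = 526.125
  white: 1403 × 1/16 = 87.6875
Contribution of sandy: (438 − 526.125)² / 526.125 = 14.7608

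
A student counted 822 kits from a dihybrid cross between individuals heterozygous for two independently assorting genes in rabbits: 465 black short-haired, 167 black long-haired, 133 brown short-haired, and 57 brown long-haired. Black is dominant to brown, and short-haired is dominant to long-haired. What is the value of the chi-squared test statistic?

A dihybrid F₂ with independent assortment and complete dominance at both loci gives a 9:3:3:1 phenotypic ratio.
Under the 9:3:3:1 hypothesis (Σ ratio = 16, N = 822):
  black short-haired: 822 × 9/16 = 462.375
  black long-haired: 822 × 3/16 = 154.125
  brown short-haired: 822 × 3/16 = 154.125
  brown long-haired: 822 × 1/16 = 51.375
χ² = Σ (O − E)² / E
  black short-haired: (465 − 462.375)² / 462.375 = 0.0149
  black long-haired: (167 − 154.125)² / 154.125 = 1.0755
  brown short-haired: (133 − 154.125)² / 154.125 = 2.8955
  brown long-haired: (57 − 51.375)² / 51.375 = 0.6159
χ² = 0.0149 + 1.0755 + 2.8955 + 0.6159 = 4.6018 ≈ 4.602

4.602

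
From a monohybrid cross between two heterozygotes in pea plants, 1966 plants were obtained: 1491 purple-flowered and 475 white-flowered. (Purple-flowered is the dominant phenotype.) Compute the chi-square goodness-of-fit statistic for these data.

0.739

For a monohybrid cross between heterozygotes with complete dominance, the expected phenotypic ratio is 3:1.
The 3:1 ratio has 4 parts, so with N = 1966 the expected counts are:
  purple-flowered: 1966 × 3/4 = 1474.5
  white-flowered: 1966 × 1/4 = 491.5
χ² = Σ (O − E)² / E
  purple-flowered: (1491 − 1474.5)² / 1474.5 = 0.1846
  white-flowered: (475 − 491.5)² / 491.5 = 0.5539
χ² = 0.1846 + 0.5539 = 0.7385 ≈ 0.739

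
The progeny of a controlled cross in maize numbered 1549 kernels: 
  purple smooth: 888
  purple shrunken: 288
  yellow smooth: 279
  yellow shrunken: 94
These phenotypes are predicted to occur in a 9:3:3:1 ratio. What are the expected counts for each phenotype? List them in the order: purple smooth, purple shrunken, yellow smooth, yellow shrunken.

871.3125, 290.4375, 290.4375, 96.8125

The 9:3:3:1 ratio has 16 parts, so with N = 1549 the expected counts are:
  purple smooth: 1549 × 9/16 = 871.3125
  purple shrunken: 1549 × 3/16 = 290.4375
  yellow smooth: 1549 × 3/16 = 290.4375
  yellow shrunken: 1549 × 1/16 = 96.8125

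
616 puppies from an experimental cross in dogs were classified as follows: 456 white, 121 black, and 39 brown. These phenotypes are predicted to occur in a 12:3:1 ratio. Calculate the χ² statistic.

Under the 12:3:1 hypothesis (Σ ratio = 16, N = 616):
  white: 616 × 12/16 = 462
  black: 616 × 3/16 = 115.5
  brown: 616 × 1/16 = 38.5
χ² = Σ (O − E)² / E
  white: (456 − 462)² / 462 = 0.0779
  black: (121 − 115.5)² / 115.5 = 0.2619
  brown: (39 − 38.5)² / 38.5 = 0.0065
χ² = 0.0779 + 0.2619 + 0.0065 = 0.3463 ≈ 0.346

0.346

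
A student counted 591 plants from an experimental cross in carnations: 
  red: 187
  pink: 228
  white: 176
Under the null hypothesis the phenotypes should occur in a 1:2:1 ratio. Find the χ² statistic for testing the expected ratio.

The 1:2:1 ratio has 4 parts, so with N = 591 the expected counts are:
  red: 591 × 1/4 = 147.75
  pink: 591 × 2/4 = 295.5
  white: 591 × 1/4 = 147.75
χ² = Σ (O − E)² / E
  red: (187 − 147.75)² / 147.75 = 10.4268
  pink: (228 − 295.5)² / 295.5 = 15.4188
  white: (176 − 147.75)² / 147.75 = 5.4014
χ² = 10.4268 + 15.4188 + 5.4014 = 31.247

31.247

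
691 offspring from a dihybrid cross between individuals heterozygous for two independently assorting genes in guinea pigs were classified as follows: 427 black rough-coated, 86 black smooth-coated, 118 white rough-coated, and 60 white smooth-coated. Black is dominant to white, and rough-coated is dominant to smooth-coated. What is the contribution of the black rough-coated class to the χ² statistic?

A dihybrid F₂ with independent assortment and complete dominance at both loci gives a 9:3:3:1 phenotypic ratio.
The 9:3:3:1 ratio has 16 parts, so with N = 691 the expected counts are:
  black rough-coated: 691 × 9/16 = 388.6875
  black smooth-coated: 691 × 3/16 = 129.5625
  white rough-coated: 691 × 3/16 = 129.5625
  white smooth-coated: 691 × 1/16 = 43.1875
Contribution of black rough-coated: (427 − 388.6875)² / 388.6875 = 3.7764

3.776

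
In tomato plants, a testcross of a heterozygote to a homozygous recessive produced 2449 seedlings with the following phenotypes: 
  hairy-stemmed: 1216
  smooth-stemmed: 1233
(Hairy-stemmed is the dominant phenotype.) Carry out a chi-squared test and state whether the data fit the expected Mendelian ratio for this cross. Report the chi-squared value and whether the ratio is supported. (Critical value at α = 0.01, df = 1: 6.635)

A testcross of a heterozygote (Aa × aa) gives a 1:1 phenotypic ratio.
The 1:1 ratio has 2 parts, so with N = 2449 the expected counts are:
  hairy-stemmed: 2449 × 1/2 = 1224.5
  smooth-stemmed: 2449 × 1/2 = 1224.5
χ² = Σ (O − E)² / E
  hairy-stemmed: (1216 − 1224.5)² / 1224.5 = 0.0590
  smooth-stemmed: (1233 − 1224.5)² / 1224.5 = 0.0590
χ² = 0.0590 + 0.0590 = 0.118
Degrees of freedom = 2 − 1 = 1; critical value at α = 0.01 is 6.635.
Since 0.118 < 6.635, we fail to reject the null hypothesis — the data are consistent with the 1:1 ratio.

0.118; consistent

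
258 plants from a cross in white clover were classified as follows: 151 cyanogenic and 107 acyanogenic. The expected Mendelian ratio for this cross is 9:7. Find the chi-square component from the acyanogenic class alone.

0.306

Expected counts for N = 258 under a 9:7 ratio (total parts = 16):
  cyanogenic: 258 × 9/16 = 145.125
  acyanogenic: 258 × 7/16 = 112.875
Contribution of acyanogenic: (107 − 112.875)² / 112.875 = 0.3058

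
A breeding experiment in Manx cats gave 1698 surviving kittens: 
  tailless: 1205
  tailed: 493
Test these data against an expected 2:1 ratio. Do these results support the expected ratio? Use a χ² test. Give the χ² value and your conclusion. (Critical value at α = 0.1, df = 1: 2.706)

Under the 2:1 hypothesis (Σ ratio = 3, N = 1698):
  tailless: 1698 × 2/3 = 1132
  tailed: 1698 × 1/3 = 566
χ² = Σ (O − E)² / E
  tailless: (1205 − 1132)² / 1132 = 4.7076
  tailed: (493 − 566)² / 566 = 9.4152
χ² = 4.7076 + 9.4152 = 14.1228 ≈ 14.123
Degrees of freedom = 2 − 1 = 1; critical value at α = 0.1 is 2.706.
Since 14.123 > 2.706, we reject the null hypothesis — the data do not fit the 2:1 ratio.

14.123; not consistent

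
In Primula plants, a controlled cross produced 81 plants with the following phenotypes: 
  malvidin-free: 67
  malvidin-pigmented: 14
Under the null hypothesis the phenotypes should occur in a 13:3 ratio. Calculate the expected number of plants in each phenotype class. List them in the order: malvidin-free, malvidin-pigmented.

65.8125, 15.1875

The 13:3 ratio has 16 parts, so with N = 81 the expected counts are:
  malvidin-free: 81 × 13/16 = 65.8125
  malvidin-pigmented: 81 × 3/16 = 15.1875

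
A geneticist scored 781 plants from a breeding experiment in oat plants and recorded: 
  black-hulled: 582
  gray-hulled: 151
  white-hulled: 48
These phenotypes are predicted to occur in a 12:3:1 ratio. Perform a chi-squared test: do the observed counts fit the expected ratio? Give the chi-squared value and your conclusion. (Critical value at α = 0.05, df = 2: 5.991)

Expected counts for N = 781 under a 12:3:1 ratio (total parts = 16):
  black-hulled: 781 × 12/16 = 585.75
  gray-hulled: 781 × 3/16 = 146.4375
  white-hulled: 781 × 1/16 = 48.8125
χ² = Σ (O − E)² / E
  black-hulled: (582 − 585.75)² / 585.75 = 0.0240
  gray-hulled: (151 − 146.4375)² / 146.4375 = 0.1422
  white-hulled: (48 − 48.8125)² / 48.8125 = 0.0135
χ² = 0.0240 + 0.1422 + 0.0135 = 0.1797 ≈ 0.180
Degrees of freedom = 3 − 1 = 2; critical value at α = 0.05 is 5.991.
Since 0.180 < 5.991, we fail to reject the null hypothesis — the data are consistent with the 12:3:1 ratio.

0.180; consistent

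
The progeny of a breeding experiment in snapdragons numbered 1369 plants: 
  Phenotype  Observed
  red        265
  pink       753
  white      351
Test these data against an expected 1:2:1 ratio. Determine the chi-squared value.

Under the 1:2:1 hypothesis (Σ ratio = 4, N = 1369):
  red: 1369 × 1/4 = 342.25
  pink: 1369 × 2/4 = 684.5
  white: 1369 × 1/4 = 342.25
χ² = Σ (O − E)² / E
  red: (265 − 342.25)² / 342.25 = 17.4363
  pink: (753 − 684.5)² / 684.5 = 6.8550
  white: (351 − 342.25)² / 342.25 = 0.2237
χ² = 17.4363 + 6.8550 + 0.2237 = 24.515

24.515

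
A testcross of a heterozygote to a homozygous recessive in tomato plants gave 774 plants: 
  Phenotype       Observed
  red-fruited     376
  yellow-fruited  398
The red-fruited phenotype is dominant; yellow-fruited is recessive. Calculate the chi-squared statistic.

0.625

A testcross of a heterozygote (Aa × aa) gives a 1:1 phenotypic ratio.
Under the 1:1 hypothesis (Σ ratio = 2, N = 774):
  red-fruited: 774 × 1/2 = 387
  yellow-fruited: 774 × 1/2 = 387
χ² = Σ (O − E)² / E
  red-fruited: (376 − 387)² / 387 = 0.3127
  yellow-fruited: (398 − 387)² / 387 = 0.3127
χ² = 0.3127 + 0.3127 = 0.6254 ≈ 0.625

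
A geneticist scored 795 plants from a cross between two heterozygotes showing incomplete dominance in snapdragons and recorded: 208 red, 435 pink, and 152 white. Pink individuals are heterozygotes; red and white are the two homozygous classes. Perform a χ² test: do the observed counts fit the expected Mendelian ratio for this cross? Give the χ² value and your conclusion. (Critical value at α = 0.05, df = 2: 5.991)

With incomplete dominance, a heterozygote × heterozygote cross gives a 1:2:1 phenotypic ratio.
Total ratio parts = 4. Expected numbers out of 795:
  red: 795 × 1/4 = 198.75
  pink: 795 × 2/4 = 397.5
  white: 795 × 1/4 = 198.75
χ² = Σ (O − E)² / E
  red: (208 − 198.75)² / 198.75 = 0.4305
  pink: (435 − 397.5)² / 397.5 = 3.5377
  white: (152 − 198.75)² / 198.75 = 10.9965
χ² = 0.4305 + 3.5377 + 10.9965 = 14.9647 ≈ 14.965
Degrees of freedom = 3 − 1 = 2; critical value at α = 0.05 is 5.991.
Since 14.965 > 5.991, we reject the null hypothesis — the data do not fit the 1:2:1 ratio.

14.965; not consistent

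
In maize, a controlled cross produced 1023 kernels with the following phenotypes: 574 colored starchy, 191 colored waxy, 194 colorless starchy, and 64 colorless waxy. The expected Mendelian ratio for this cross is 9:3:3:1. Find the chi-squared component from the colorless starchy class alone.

0.025

Expected counts for N = 1023 under a 9:3:3:1 ratio (total parts = 16):
  colored starchy: 1023 × 9/16 = 575.4375
  colored waxy: 1023 × 3/16 = 191.8125
  colorless starchy: 1023 × 3/16 = 191.8125
  colorless waxy: 1023 × 1/16 = 63.9375
Contribution of colorless starchy: (194 − 191.8125)² / 191.8125 = 0.0249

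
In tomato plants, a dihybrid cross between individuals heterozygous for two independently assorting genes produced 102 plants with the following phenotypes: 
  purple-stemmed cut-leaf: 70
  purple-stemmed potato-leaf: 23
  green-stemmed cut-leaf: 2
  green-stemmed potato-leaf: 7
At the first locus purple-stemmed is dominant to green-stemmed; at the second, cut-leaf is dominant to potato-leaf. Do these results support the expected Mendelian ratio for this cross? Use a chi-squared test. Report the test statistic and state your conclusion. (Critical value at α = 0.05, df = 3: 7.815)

18.959; not consistent

A dihybrid F₂ with independent assortment and complete dominance at both loci gives a 9:3:3:1 phenotypic ratio.
The 9:3:3:1 ratio has 16 parts, so with N = 102 the expected counts are:
  purple-stemmed cut-leaf: 102 × 9/16 = 57.375
  purple-stemmed potato-leaf: 102 × 3/16 = 19.125
  green-stemmed cut-leaf: 102 × 3/16 = 19.125
  green-stemmed potato-leaf: 102 × 1/16 = 6.375
χ² = Σ (O − E)² / E
  purple-stemmed cut-leaf: (70 − 57.375)² / 57.375 = 2.7781
  purple-stemmed potato-leaf: (23 − 19.125)² / 19.125 = 0.7851
  green-stemmed cut-leaf: (2 − 19.125)² / 19.125 = 15.3342
  green-stemmed potato-leaf: (7 − 6.375)² / 6.375 = 0.0613
χ² = 2.7781 + 0.7851 + 15.3342 + 0.0613 = 18.9587 ≈ 18.959
Degrees of freedom = 4 − 1 = 3; critical value at α = 0.05 is 7.815.
Since 18.959 > 7.815, we reject the null hypothesis — the data do not fit the 9:3:3:1 ratio.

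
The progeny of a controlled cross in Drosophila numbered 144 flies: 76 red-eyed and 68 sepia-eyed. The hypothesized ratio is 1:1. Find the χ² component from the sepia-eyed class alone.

0.222

Expected counts for N = 144 under a 1:1 ratio (total parts = 2):
  red-eyed: 144 × 1/2 = 72
  sepia-eyed: 144 × 1/2 = 72
Contribution of sepia-eyed: (68 − 72)² / 72 = 0.2222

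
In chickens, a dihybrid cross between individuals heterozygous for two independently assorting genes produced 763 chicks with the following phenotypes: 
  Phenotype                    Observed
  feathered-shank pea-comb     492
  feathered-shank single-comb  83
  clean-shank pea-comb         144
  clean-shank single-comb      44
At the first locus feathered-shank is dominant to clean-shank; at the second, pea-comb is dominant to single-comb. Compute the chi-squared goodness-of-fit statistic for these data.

34.700

A dihybrid F₂ with independent assortment and complete dominance at both loci gives a 9:3:3:1 phenotypic ratio.
The 9:3:3:1 ratio has 16 parts, so with N = 763 the expected counts are:
  feathered-shank pea-comb: 763 × 9/16 = 429.1875
  feathered-shank single-comb: 763 × 3/16 = 143.0625
  clean-shank pea-comb: 763 × 3/16 = 143.0625
  clean-shank single-comb: 763 × 1/16 = 47.6875
χ² = Σ (O − E)² / E
  feathered-shank pea-comb: (492 − 429.1875)² / 429.1875 = 9.1927
  feathered-shank single-comb: (83 − 143.0625)² / 143.0625 = 25.2163
  clean-shank pea-comb: (144 − 143.0625)² / 143.0625 = 0.0061
  clean-shank single-comb: (44 − 47.6875)² / 47.6875 = 0.2851
χ² = 9.1927 + 25.2163 + 0.0061 + 0.2851 = 34.7002 ≈ 34.700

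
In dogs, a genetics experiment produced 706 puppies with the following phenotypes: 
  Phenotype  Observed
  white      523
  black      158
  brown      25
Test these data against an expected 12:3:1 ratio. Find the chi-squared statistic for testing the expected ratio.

13.330

Under the 12:3:1 hypothesis (Σ ratio = 16, N = 706):
  white: 706 × 12/16 = 529.5
  black: 706 × 3/16 = 132.375
  brown: 706 × 1/16 = 44.125
χ² = Σ (O − E)² / E
  white: (523 − 529.5)² / 529.5 = 0.0798
  black: (158 − 132.375)² / 132.375 = 4.9605
  brown: (25 − 44.125)² / 44.125 = 8.2893
χ² = 0.0798 + 4.9605 + 8.2893 = 13.3296 ≈ 13.330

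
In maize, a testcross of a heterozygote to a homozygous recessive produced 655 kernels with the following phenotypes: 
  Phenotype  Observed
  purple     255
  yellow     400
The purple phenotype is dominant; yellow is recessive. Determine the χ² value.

A testcross of a heterozygote (Aa × aa) gives a 1:1 phenotypic ratio.
Under the 1:1 hypothesis (Σ ratio = 2, N = 655):
  purple: 655 × 1/2 = 327.5
  yellow: 655 × 1/2 = 327.5
χ² = Σ (O − E)² / E
  purple: (255 − 327.5)² / 327.5 = 16.0496
  yellow: (400 − 327.5)² / 327.5 = 16.0496
χ² = 16.0496 + 16.0496 = 32.0992 ≈ 32.099

32.099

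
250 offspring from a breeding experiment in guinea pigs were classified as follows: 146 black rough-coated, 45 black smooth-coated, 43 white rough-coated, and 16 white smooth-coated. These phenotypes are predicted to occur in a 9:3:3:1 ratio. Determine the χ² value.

Under the 9:3:3:1 hypothesis (Σ ratio = 16, N = 250):
  black rough-coated: 250 × 9/16 = 140.625
  black smooth-coated: 250 × 3/16 = 46.875
  white rough-coated: 250 × 3/16 = 46.875
  white smooth-coated: 250 × 1/16 = 15.625
χ² = Σ (O − E)² / E
  black rough-coated: (146 − 140.625)² / 140.625 = 0.2054
  black smooth-coated: (45 − 46.875)² / 46.875 = 0.0750
  white rough-coated: (43 − 46.875)² / 46.875 = 0.3203
  white smooth-coated: (16 − 15.625)² / 15.625 = 0.0090
χ² = 0.2054 + 0.0750 + 0.3203 + 0.0090 = 0.6097 ≈ 0.610

0.610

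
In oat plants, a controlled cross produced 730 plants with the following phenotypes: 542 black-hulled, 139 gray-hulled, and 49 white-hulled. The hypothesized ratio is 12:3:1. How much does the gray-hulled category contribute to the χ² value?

Expected counts for N = 730 under a 12:3:1 ratio (total parts = 16):
  black-hulled: 730 × 12/16 = 547.5
  gray-hulled: 730 × 3/16 = 136.875
  white-hulled: 730 × 1/16 = 45.625
Contribution of gray-hulled: (139 − 136.875)² / 136.875 = 0.0330

0.033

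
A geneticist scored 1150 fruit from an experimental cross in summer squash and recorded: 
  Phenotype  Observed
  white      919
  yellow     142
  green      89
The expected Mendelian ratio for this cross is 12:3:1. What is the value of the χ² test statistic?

32.921

The 12:3:1 ratio has 16 parts, so with N = 1150 the expected counts are:
  white: 1150 × 12/16 = 862.5
  yellow: 1150 × 3/16 = 215.625
  green: 1150 × 1/16 = 71.875
χ² = Σ (O − E)² / E
  white: (919 − 862.5)² / 862.5 = 3.7012
  yellow: (142 − 215.625)² / 215.625 = 25.1392
  green: (89 − 71.875)² / 71.875 = 4.0802
χ² = 3.7012 + 25.1392 + 4.0802 = 32.9206 ≈ 32.921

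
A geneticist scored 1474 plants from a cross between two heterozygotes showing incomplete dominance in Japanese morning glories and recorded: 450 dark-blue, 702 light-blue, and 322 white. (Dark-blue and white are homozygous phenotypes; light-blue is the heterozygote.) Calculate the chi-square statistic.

25.555

With incomplete dominance, a heterozygote × heterozygote cross gives a 1:2:1 phenotypic ratio.
Expected counts for N = 1474 under a 1:2:1 ratio (total parts = 4):
  dark-blue: 1474 × 1/4 = 368.5
  light-blue: 1474 × 2/4 = 737
  white: 1474 × 1/4 = 368.5
χ² = Σ (O − E)² / E
  dark-blue: (450 − 368.5)² / 368.5 = 18.0251
  light-blue: (702 − 737)² / 737 = 1.6621
  white: (322 − 368.5)² / 368.5 = 5.8677
χ² = 18.0251 + 1.6621 + 5.8677 = 25.5549 ≈ 25.555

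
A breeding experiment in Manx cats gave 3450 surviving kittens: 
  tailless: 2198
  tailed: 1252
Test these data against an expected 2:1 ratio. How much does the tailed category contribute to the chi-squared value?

Under the 2:1 hypothesis (Σ ratio = 3, N = 3450):
  tailless: 3450 × 2/3 = 2300
  tailed: 3450 × 1/3 = 1150
Contribution of tailed: (1252 − 1150)² / 1150 = 9.0470

9.047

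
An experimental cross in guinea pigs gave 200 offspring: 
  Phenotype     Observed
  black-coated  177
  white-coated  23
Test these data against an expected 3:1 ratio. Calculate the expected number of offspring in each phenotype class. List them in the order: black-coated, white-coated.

Total ratio parts = 4. Expected numbers out of 200:
  black-coated: 200 × 3/4 = 150
  white-coated: 200 × 1/4 = 50

150, 50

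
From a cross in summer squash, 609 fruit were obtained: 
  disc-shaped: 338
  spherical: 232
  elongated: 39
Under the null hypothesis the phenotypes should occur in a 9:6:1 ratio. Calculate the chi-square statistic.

Under the 9:6:1 hypothesis (Σ ratio = 16, N = 609):
  disc-shaped: 609 × 9/16 = 342.5625
  spherical: 609 × 6/16 = 228.375
  elongated: 609 × 1/16 = 38.0625
χ² = Σ (O − E)² / E
  disc-shaped: (338 − 342.5625)² / 342.5625 = 0.0608
  spherical: (232 − 228.375)² / 228.375 = 0.0575
  elongated: (39 − 38.0625)² / 38.0625 = 0.0231
χ² = 0.0608 + 0.0575 + 0.0231 = 0.1414 ≈ 0.141

0.141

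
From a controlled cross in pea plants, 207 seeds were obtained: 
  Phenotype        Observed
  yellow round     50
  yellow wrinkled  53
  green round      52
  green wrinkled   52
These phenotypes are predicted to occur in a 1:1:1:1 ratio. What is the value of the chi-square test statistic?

0.092

The 1:1:1:1 ratio has 4 parts, so with N = 207 the expected counts are:
  yellow round: 207 × 1/4 = 51.75
  yellow wrinkled: 207 × 1/4 = 51.75
  green round: 207 × 1/4 = 51.75
  green wrinkled: 207 × 1/4 = 51.75
χ² = Σ (O − E)² / E
  yellow round: (50 − 51.75)² / 51.75 = 0.0592
  yellow wrinkled: (53 − 51.75)² / 51.75 = 0.0302
  green round: (52 − 51.75)² / 51.75 = 0.0012
  green wrinkled: (52 − 51.75)² / 51.75 = 0.0012
χ² = 0.0592 + 0.0302 + 0.0012 + 0.0012 = 0.0918 ≈ 0.092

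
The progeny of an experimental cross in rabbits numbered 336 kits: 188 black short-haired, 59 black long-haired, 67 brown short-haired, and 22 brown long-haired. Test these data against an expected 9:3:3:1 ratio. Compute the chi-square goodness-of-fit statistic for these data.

0.561

Total ratio parts = 16. Expected numbers out of 336:
  black short-haired: 336 × 9/16 = 189
  black long-haired: 336 × 3/16 = 63
  brown short-haired: 336 × 3/16 = 63
  brown long-haired: 336 × 1/16 = 21
χ² = Σ (O − E)² / E
  black short-haired: (188 − 189)² / 189 = 0.0053
  black long-haired: (59 − 63)² / 63 = 0.2540
  brown short-haired: (67 − 63)² / 63 = 0.2540
  brown long-haired: (22 − 21)² / 21 = 0.0476
χ² = 0.0053 + 0.2540 + 0.2540 + 0.0476 = 0.5609 ≈ 0.561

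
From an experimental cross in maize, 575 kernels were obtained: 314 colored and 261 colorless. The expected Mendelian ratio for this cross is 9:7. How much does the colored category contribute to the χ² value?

Under the 9:7 hypothesis (Σ ratio = 16, N = 575):
  colored: 575 × 9/16 = 323.4375
  colorless: 575 × 7/16 = 251.5625
Contribution of colored: (314 − 323.4375)² / 323.4375 = 0.2754

0.275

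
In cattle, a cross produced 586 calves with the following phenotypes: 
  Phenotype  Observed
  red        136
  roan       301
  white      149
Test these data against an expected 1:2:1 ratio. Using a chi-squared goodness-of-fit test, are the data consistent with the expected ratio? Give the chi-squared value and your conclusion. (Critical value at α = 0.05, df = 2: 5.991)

1.014; consistent

Total ratio parts = 4. Expected numbers out of 586:
  red: 586 × 1/4 = 146.5
  roan: 586 × 2/4 = 293
  white: 586 × 1/4 = 146.5
χ² = Σ (O − E)² / E
  red: (136 − 146.5)² / 146.5 = 0.7526
  roan: (301 − 293)² / 293 = 0.2184
  white: (149 − 146.5)² / 146.5 = 0.0427
χ² = 0.7526 + 0.2184 + 0.0427 = 1.0137 ≈ 1.014
Degrees of freedom = 3 − 1 = 2; critical value at α = 0.05 is 5.991.
Since 1.014 < 5.991, we fail to reject the null hypothesis — the data are consistent with the 1:2:1 ratio.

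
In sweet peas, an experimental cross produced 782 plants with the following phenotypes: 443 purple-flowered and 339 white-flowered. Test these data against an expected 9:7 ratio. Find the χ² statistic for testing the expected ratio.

The 9:7 ratio has 16 parts, so with N = 782 the expected counts are:
  purple-flowered: 782 × 9/16 = 439.875
  white-flowered: 782 × 7/16 = 342.125
χ² = Σ (O − E)² / E
  purple-flowered: (443 − 439.875)² / 439.875 = 0.0222
  white-flowered: (339 − 342.125)² / 342.125 = 0.0285
χ² = 0.0222 + 0.0285 = 0.0507 ≈ 0.051

0.051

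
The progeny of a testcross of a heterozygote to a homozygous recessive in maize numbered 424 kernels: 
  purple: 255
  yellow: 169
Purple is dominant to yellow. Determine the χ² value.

A testcross of a heterozygote (Aa × aa) gives a 1:1 phenotypic ratio.
Expected counts for N = 424 under a 1:1 ratio (total parts = 2):
  purple: 424 × 1/2 = 212
  yellow: 424 × 1/2 = 212
χ² = Σ (O − E)² / E
  purple: (255 − 212)² / 212 = 8.7217
  yellow: (169 − 212)² / 212 = 8.7217
χ² = 8.7217 + 8.7217 = 17.4434 ≈ 17.443

17.443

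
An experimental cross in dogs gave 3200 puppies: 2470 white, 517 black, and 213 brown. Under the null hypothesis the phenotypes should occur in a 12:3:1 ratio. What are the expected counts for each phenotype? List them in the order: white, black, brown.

Total ratio parts = 16. Expected numbers out of 3200:
  white: 3200 × 12/16 = 2400
  black: 3200 × 3/16 = 600
  brown: 3200 × 1/16 = 200

2400, 600, 200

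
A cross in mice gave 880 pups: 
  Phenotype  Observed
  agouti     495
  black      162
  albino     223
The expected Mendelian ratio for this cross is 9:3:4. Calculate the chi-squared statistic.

Under the 9:3:4 hypothesis (Σ ratio = 16, N = 880):
  agouti: 880 × 9/16 = 495
  black: 880 × 3/16 = 165
  albino: 880 × 4/16 = 220
χ² = Σ (O − E)² / E
  agouti: (495 − 495)² / 495 = 0.0000
  black: (162 − 165)² / 165 = 0.0545
  albino: (223 − 220)² / 220 = 0.0409
χ² = 0.0000 + 0.0545 + 0.0409 = 0.0954 ≈ 0.095

0.095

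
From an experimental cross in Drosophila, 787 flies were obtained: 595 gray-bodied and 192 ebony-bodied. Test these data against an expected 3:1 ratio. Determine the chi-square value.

0.153

Total ratio parts = 4. Expected numbers out of 787:
  gray-bodied: 787 × 3/4 = 590.25
  ebony-bodied: 787 × 1/4 = 196.75
χ² = Σ (O − E)² / E
  gray-bodied: (595 − 590.25)² / 590.25 = 0.0382
  ebony-bodied: (192 − 196.75)² / 196.75 = 0.1147
χ² = 0.0382 + 0.1147 = 0.1529 ≈ 0.153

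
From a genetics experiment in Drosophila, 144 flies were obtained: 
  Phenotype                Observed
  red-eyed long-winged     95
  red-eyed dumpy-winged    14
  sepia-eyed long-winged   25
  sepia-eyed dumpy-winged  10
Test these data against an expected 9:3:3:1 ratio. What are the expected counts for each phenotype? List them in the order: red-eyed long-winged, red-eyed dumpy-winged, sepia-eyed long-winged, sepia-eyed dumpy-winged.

Total ratio parts = 16. Expected numbers out of 144:
  red-eyed long-winged: 144 × 9/16 = 81
  red-eyed dumpy-winged: 144 × 3/16 = 27
  sepia-eyed long-winged: 144 × 3/16 = 27
  sepia-eyed dumpy-winged: 144 × 1/16 = 9

81, 27, 27, 9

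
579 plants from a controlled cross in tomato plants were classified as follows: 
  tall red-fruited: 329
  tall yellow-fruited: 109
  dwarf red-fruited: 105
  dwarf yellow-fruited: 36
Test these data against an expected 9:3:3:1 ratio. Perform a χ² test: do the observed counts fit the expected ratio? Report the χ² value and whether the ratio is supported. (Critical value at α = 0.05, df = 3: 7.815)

0.153; consistent

Expected counts for N = 579 under a 9:3:3:1 ratio (total parts = 16):
  tall red-fruited: 579 × 9/16 = 325.6875
  tall yellow-fruited: 579 × 3/16 = 108.5625
  dwarf red-fruited: 579 × 3/16 = 108.5625
  dwarf yellow-fruited: 579 × 1/16 = 36.1875
χ² = Σ (O − E)² / E
  tall red-fruited: (329 − 325.6875)² / 325.6875 = 0.0337
  tall yellow-fruited: (109 − 108.5625)² / 108.5625 = 0.0018
  dwarf red-fruited: (105 − 108.5625)² / 108.5625 = 0.1169
  dwarf yellow-fruited: (36 − 36.1875)² / 36.1875 = 0.0010
χ² = 0.0337 + 0.0018 + 0.1169 + 0.0010 = 0.1534 ≈ 0.153
Degrees of freedom = 4 − 1 = 3; critical value at α = 0.05 is 7.815.
Since 0.153 < 7.815, we fail to reject the null hypothesis — the data are consistent with the 9:3:3:1 ratio.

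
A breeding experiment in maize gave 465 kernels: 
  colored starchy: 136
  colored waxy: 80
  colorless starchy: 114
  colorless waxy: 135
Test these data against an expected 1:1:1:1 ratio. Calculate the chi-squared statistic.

Total ratio parts = 4. Expected numbers out of 465:
  colored starchy: 465 × 1/4 = 116.25
  colored waxy: 465 × 1/4 = 116.25
  colorless starchy: 465 × 1/4 = 116.25
  colorless waxy: 465 × 1/4 = 116.25
χ² = Σ (O − E)² / E
  colored starchy: (136 − 116.25)² / 116.25 = 3.3554
  colored waxy: (80 − 116.25)² / 116.25 = 11.3038
  colorless starchy: (114 − 116.25)² / 116.25 = 0.0435
  colorless waxy: (135 − 116.25)² / 116.25 = 3.0242
χ² = 3.3554 + 11.3038 + 0.0435 + 3.0242 = 17.7269 ≈ 17.727

17.727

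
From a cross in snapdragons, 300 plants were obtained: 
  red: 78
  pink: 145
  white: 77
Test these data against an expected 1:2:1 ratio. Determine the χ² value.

0.340

Expected counts for N = 300 under a 1:2:1 ratio (total parts = 4):
  red: 300 × 1/4 = 75
  pink: 300 × 2/4 = 150
  white: 300 × 1/4 = 75
χ² = Σ (O − E)² / E
  red: (78 − 75)² / 75 = 0.1200
  pink: (145 − 150)² / 150 = 0.1667
  white: (77 − 75)² / 75 = 0.0533
χ² = 0.1200 + 0.1667 + 0.0533 = 0.340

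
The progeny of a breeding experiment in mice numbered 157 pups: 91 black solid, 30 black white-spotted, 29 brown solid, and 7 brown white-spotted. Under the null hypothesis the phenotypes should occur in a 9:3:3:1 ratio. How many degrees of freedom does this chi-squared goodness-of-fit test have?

A goodness-of-fit test with 4 phenotype classes has df = 4 − 1 = 3.

3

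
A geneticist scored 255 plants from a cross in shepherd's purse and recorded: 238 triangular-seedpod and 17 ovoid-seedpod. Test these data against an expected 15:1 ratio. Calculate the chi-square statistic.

0.076

Under the 15:1 hypothesis (Σ ratio = 16, N = 255):
  triangular-seedpod: 255 × 15/16 = 239.0625
  ovoid-seedpod: 255 × 1/16 = 15.9375
χ² = Σ (O − E)² / E
  triangular-seedpod: (238 − 239.0625)² / 239.0625 = 0.0047
  ovoid-seedpod: (17 − 15.9375)² / 15.9375 = 0.0708
χ² = 0.0047 + 0.0708 = 0.0755 ≈ 0.076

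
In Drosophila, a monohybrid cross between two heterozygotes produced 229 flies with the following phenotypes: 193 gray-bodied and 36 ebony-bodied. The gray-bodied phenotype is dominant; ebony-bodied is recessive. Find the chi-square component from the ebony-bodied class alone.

For a monohybrid cross between heterozygotes with complete dominance, the expected phenotypic ratio is 3:1.
The 3:1 ratio has 4 parts, so with N = 229 the expected counts are:
  gray-bodied: 229 × 3/4 = 171.75
  ebony-bodied: 229 × 1/4 = 57.25
Contribution of ebony-bodied: (36 − 57.25)² / 57.25 = 7.8876

7.888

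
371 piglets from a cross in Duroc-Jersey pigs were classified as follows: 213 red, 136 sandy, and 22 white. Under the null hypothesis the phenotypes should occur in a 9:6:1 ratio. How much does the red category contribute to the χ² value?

Under the 9:6:1 hypothesis (Σ ratio = 16, N = 371):
  red: 371 × 9/16 = 208.6875
  sandy: 371 × 6/16 = 139.125
  white: 371 × 1/16 = 23.1875
Contribution of red: (213 − 208.6875)² / 208.6875 = 0.0891

0.089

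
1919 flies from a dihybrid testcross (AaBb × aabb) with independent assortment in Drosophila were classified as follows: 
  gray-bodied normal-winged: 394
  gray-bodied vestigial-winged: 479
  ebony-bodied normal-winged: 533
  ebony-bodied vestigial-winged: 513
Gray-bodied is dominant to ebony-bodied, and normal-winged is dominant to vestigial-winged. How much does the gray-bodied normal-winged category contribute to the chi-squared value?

15.327

A dihybrid testcross with independent assortment gives a 1:1:1:1 ratio.
Expected counts for N = 1919 under a 1:1:1:1 ratio (total parts = 4):
  gray-bodied normal-winged: 1919 × 1/4 = 479.75
  gray-bodied vestigial-winged: 1919 × 1/4 = 479.75
  ebony-bodied normal-winged: 1919 × 1/4 = 479.75
  ebony-bodied vestigial-winged: 1919 × 1/4 = 479.75
Contribution of gray-bodied normal-winged: (394 − 479.75)² / 479.75 = 15.3269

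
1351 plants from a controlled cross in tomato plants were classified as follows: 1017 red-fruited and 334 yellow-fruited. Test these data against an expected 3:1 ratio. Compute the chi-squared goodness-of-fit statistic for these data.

0.056

Under the 3:1 hypothesis (Σ ratio = 4, N = 1351):
  red-fruited: 1351 × 3/4 = 1013.25
  yellow-fruited: 1351 × 1/4 = 337.75
χ² = Σ (O − E)² / E
  red-fruited: (1017 − 1013.25)² / 1013.25 = 0.0139
  yellow-fruited: (334 − 337.75)² / 337.75 = 0.0416
χ² = 0.0139 + 0.0416 = 0.0555 ≈ 0.056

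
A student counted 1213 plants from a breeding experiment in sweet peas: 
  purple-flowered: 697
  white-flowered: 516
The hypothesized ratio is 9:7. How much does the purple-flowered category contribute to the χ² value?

Under the 9:7 hypothesis (Σ ratio = 16, N = 1213):
  purple-flowered: 1213 × 9/16 = 682.3125
  white-flowered: 1213 × 7/16 = 530.6875
Contribution of purple-flowered: (697 − 682.3125)² / 682.3125 = 0.3162

0.316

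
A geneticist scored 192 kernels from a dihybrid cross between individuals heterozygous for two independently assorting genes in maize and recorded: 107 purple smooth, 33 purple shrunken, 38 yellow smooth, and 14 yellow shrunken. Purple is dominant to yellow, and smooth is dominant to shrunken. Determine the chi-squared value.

0.704

A dihybrid F₂ with independent assortment and complete dominance at both loci gives a 9:3:3:1 phenotypic ratio.
Expected counts for N = 192 under a 9:3:3:1 ratio (total parts = 16):
  purple smooth: 192 × 9/16 = 108
  purple shrunken: 192 × 3/16 = 36
  yellow smooth: 192 × 3/16 = 36
  yellow shrunken: 192 × 1/16 = 12
χ² = Σ (O − E)² / E
  purple smooth: (107 − 108)² / 108 = 0.0093
  purple shrunken: (33 − 36)² / 36 = 0.2500
  yellow smooth: (38 − 36)² / 36 = 0.1111
  yellow shrunken: (14 − 12)² / 12 = 0.3333
χ² = 0.0093 + 0.2500 + 0.1111 + 0.3333 = 0.7037 ≈ 0.704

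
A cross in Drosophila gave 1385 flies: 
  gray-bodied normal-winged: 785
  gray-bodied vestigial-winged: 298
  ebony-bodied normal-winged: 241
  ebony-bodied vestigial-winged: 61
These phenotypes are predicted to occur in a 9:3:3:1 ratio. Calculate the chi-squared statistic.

Under the 9:3:3:1 hypothesis (Σ ratio = 16, N = 1385):
  gray-bodied normal-winged: 1385 × 9/16 = 779.0625
  gray-bodied vestigial-winged: 1385 × 3/16 = 259.6875
  ebony-bodied normal-winged: 1385 × 3/16 = 259.6875
  ebony-bodied vestigial-winged: 1385 × 1/16 = 86.5625
χ² = Σ (O − E)² / E
  gray-bodied normal-winged: (785 − 779.0625)² / 779.0625 = 0.0453
  gray-bodied vestigial-winged: (298 − 259.6875)² / 259.6875 = 5.6524
  ebony-bodied normal-winged: (241 − 259.6875)² / 259.6875 = 1.3448
  ebony-bodied vestigial-winged: (61 − 86.5625)² / 86.5625 = 7.5488
χ² = 0.0453 + 5.6524 + 1.3448 + 7.5488 = 14.5913 ≈ 14.591

14.591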